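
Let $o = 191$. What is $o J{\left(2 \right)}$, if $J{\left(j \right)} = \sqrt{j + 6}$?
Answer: $382 \sqrt{2} \approx 540.23$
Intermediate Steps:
$J{\left(j \right)} = \sqrt{6 + j}$
$o J{\left(2 \right)} = 191 \sqrt{6 + 2} = 191 \sqrt{8} = 191 \cdot 2 \sqrt{2} = 382 \sqrt{2}$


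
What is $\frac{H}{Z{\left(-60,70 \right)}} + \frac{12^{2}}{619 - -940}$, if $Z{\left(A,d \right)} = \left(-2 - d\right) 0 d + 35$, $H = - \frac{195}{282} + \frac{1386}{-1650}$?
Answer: $\frac{6233159}{128227750} \approx 0.04861$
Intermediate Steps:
$H = - \frac{3599}{2350}$ ($H = \left(-195\right) \frac{1}{282} + 1386 \left(- \frac{1}{1650}\right) = - \frac{65}{94} - \frac{21}{25} = - \frac{3599}{2350} \approx -1.5315$)
$Z{\left(A,d \right)} = 35$ ($Z{\left(A,d \right)} = 0 d + 35 = 0 + 35 = 35$)
$\frac{H}{Z{\left(-60,70 \right)}} + \frac{12^{2}}{619 - -940} = - \frac{3599}{2350 \cdot 35} + \frac{12^{2}}{619 - -940} = \left(- \frac{3599}{2350}\right) \frac{1}{35} + \frac{144}{619 + 940} = - \frac{3599}{82250} + \frac{144}{1559} = \frac{6233159}{128227750}$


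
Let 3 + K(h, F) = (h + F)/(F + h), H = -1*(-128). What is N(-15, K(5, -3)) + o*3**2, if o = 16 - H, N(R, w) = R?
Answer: -1023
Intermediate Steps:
H = 128
K(h, F) = -2 (K(h, F) = -3 + (h + F)/(F + h) = -3 + (F + h)/(F + h) = -3 + 1 = -2)
o = -112 (o = 16 - 1*128 = 16 - 128 = -112)
N(-15, K(5, -3)) + o*3**2 = -15 - 112*3**2 = -15 - 112*9 = -15 - 1008 = -1023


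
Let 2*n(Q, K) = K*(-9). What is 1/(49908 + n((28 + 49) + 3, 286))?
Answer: 1/48621 ≈ 2.0567e-5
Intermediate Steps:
n(Q, K) = -9*K/2 (n(Q, K) = (K*(-9))/2 = (-9*K)/2 = -9*K/2)
1/(49908 + n((28 + 49) + 3, 286)) = 1/(49908 - 9/2*286) = 1/(49908 - 1287) = 1/48621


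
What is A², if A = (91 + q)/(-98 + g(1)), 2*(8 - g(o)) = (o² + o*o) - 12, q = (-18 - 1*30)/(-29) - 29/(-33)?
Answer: 8012398144/6617009025 ≈ 1.2109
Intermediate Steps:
q = 2425/957 (q = (-18 - 30)*(-1/29) - 29*(-1/33) = -48*(-1/29) + 29/33 = 48/29 + 29/33 = 2425/957 ≈ 2.5340)
g(o) = 14 - o² (g(o) = 8 - ((o² + o*o) - 12)/2 = 8 - ((o² + o²) - 12)/2 = 8 - (2*o² - 12)/2 = 8 - (-12 + 2*o²)/2 = 8 + (6 - o²) = 14 - o²)
A = -89512/81345 (A = (91 + 2425/957)/(-98 + (14 - 1*1²)) = 89512/(957*(-98 + (14 - 1*1))) = 89512/(957*(-98 + (14 - 1))) = 89512/(957*(-98 + 13)) = (89512/957)/(-85) = (89512/957)*(-1/85) = -89512/81345 ≈ -1.1004)
A² = (-89512/81345)² = 8012398144/6617009025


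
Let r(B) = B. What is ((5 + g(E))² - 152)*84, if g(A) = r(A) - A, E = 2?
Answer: -10668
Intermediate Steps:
g(A) = 0 (g(A) = A - A = 0)
((5 + g(E))² - 152)*84 = ((5 + 0)² - 152)*84 = (5² - 152)*84 = (25 - 152)*84 = -127*84 = -10668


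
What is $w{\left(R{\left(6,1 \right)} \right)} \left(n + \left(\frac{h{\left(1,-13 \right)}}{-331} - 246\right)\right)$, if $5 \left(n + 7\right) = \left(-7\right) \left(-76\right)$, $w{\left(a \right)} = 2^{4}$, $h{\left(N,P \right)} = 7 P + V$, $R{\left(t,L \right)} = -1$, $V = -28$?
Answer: $- \frac{3872448}{1655} \approx -2339.8$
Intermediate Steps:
$h{\left(N,P \right)} = -28 + 7 P$ ($h{\left(N,P \right)} = 7 P - 28 = -28 + 7 P$)
$w{\left(a \right)} = 16$
$n = \frac{497}{5}$ ($n = -7 + \frac{\left(-7\right) \left(-76\right)}{5} = -7 + \frac{1}{5} \cdot 532 = -7 + \frac{532}{5} = \frac{497}{5} \approx 99.4$)
$w{\left(R{\left(6,1 \right)} \right)} \left(n + \left(\frac{h{\left(1,-13 \right)}}{-331} - 246\right)\right) = 16 \left(\frac{497}{5} - \left(246 - \frac{-28 + 7 \left(-13\right)}{-331}\right)\right) = 16 \left(\frac{497}{5} - \left(246 - \left(-28 - 91\right) \left(- \frac{1}{331}\right)\right)\right) = 16 \left(\frac{497}{5} - \frac{81307}{331}\right) = 16 \left(- \frac{242028}{1655}\right) = - \frac{3872448}{1655}$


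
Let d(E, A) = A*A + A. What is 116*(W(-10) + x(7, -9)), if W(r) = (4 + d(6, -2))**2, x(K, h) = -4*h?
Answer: 8352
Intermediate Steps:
d(E, A) = A + A**2 (d(E, A) = A**2 + A = A + A**2)
W(r) = 36 (W(r) = (4 - 2*(1 - 2))**2 = (4 - 2*(-1))**2 = (4 + 2)**2 = 6**2 = 36)
116*(W(-10) + x(7, -9)) = 116*(36 - 4*(-9)) = 116*(36 + 36) = 116*72 = 8352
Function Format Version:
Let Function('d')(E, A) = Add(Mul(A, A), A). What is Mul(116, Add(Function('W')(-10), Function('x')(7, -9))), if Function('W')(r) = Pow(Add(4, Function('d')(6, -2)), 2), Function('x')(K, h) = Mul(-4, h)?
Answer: 8352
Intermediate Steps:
Function('d')(E, A) = Add(A, Pow(A, 2)) (Function('d')(E, A) = Add(Pow(A, 2), A) = Add(A, Pow(A, 2)))
Function('W')(r) = 36 (Function('W')(r) = Pow(Add(4, Mul(-2, Add(1, -2))), 2) = Pow(Add(4, Mul(-2, -1)), 2) = Pow(Add(4, 2), 2) = Pow(6, 2) = 36)
Mul(116, Add(Function('W')(-10), Function('x')(7, -9))) = Mul(116, Add(36, Mul(-4, -9))) = Mul(116, Add(36, 36)) = Mul(116, 72) = 8352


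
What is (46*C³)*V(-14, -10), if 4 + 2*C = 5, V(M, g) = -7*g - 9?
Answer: 1403/4 ≈ 350.75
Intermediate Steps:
V(M, g) = -9 - 7*g
C = ½ (C = -2 + (½)*5 = -2 + 5/2 = ½ ≈ 0.50000)
(46*C³)*V(-14, -10) = (46*(½)³)*(-9 - 7*(-10)) = (46*(⅛))*(-9 + 70) = (23/4)*61 = 1403/4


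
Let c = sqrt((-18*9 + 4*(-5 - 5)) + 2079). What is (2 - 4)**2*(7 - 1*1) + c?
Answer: 24 + sqrt(1877) ≈ 67.324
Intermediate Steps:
c = sqrt(1877) (c = sqrt((-162 + 4*(-10)) + 2079) = sqrt((-162 - 40) + 2079) = sqrt(-202 + 2079) = sqrt(1877) ≈ 43.324)
(2 - 4)**2*(7 - 1*1) + c = (2 - 4)**2*(7 - 1*1) + sqrt(1877) = (-2)**2*(7 - 1) + sqrt(1877) = 4*6 + sqrt(1877) = 24 + sqrt(1877)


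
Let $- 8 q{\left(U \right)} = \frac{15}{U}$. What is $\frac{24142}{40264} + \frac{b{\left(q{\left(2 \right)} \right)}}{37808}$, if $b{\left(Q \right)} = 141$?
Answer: $\frac{114804745}{190287664} \approx 0.60332$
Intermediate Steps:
$q{\left(U \right)} = - \frac{15}{8 U}$ ($q{\left(U \right)} = - \frac{15 \frac{1}{U}}{8} = - \frac{15}{8 U}$)
$\frac{24142}{40264} + \frac{b{\left(q{\left(2 \right)} \right)}}{37808} = \frac{24142}{40264} + \frac{141}{37808} = 24142 \cdot \frac{1}{40264} + 141 \cdot \frac{1}{37808} = \frac{12071}{20132} + \frac{141}{37808} = \frac{114804745}{190287664}$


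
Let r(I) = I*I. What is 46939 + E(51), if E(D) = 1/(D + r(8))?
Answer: 5397986/115 ≈ 46939.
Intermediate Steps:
r(I) = I²
E(D) = 1/(64 + D) (E(D) = 1/(D + 8²) = 1/(D + 64) = 1/(64 + D))
46939 + E(51) = 46939 + 1/(64 + 51) = 46939 + 1/115 = 5397986/115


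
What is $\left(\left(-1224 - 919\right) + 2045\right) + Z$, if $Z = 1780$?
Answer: $1682$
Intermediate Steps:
$\left(\left(-1224 - 919\right) + 2045\right) + Z = \left(\left(-1224 - 919\right) + 2045\right) + 1780 = \left(-2143 + 2045\right) + 1780 = -98 + 1780 = 1682$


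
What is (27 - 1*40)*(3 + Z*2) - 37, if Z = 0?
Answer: -76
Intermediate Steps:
(27 - 1*40)*(3 + Z*2) - 37 = (27 - 1*40)*(3 + 0*2) - 37 = (27 - 40)*(3 + 0) - 37 = -13*3 - 37 = -39 - 37 = -76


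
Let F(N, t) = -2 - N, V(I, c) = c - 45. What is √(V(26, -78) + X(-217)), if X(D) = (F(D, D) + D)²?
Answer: I*√119 ≈ 10.909*I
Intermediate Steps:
V(I, c) = -45 + c
X(D) = 4 (X(D) = ((-2 - D) + D)² = (-2)² = 4)
√(V(26, -78) + X(-217)) = √((-45 - 78) + 4) = √(-123 + 4) = √(-119) = I*√119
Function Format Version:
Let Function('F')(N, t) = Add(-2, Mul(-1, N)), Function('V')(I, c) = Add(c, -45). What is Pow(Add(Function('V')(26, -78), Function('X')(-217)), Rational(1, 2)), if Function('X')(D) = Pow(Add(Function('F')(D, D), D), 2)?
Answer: Mul(I, Pow(119, Rational(1, 2))) ≈ Mul(10.909, I)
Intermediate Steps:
Function('V')(I, c) = Add(-45, c)
Function('X')(D) = 4 (Function('X')(D) = Pow(Add(Add(-2, Mul(-1, D)), D), 2) = Pow(-2, 2) = 4)
Pow(Add(Function('V')(26, -78), Function('X')(-217)), Rational(1, 2)) = Pow(Add(Add(-45, -78), 4), Rational(1, 2)) = Pow(Add(-123, 4), Rational(1, 2)) = Pow(-119, Rational(1, 2)) = Mul(I, Pow(119, Rational(1, 2)))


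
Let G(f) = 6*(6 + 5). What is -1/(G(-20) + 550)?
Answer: -1/616 ≈ -0.0016234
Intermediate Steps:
G(f) = 66 (G(f) = 6*11 = 66)
-1/(G(-20) + 550) = -1/(66 + 550) = -1/616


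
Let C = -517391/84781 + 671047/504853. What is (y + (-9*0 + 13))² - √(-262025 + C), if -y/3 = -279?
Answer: 722500 - I*√480040184147077149005164713/42801942193 ≈ 7.225e+5 - 511.89*I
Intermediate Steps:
y = 837 (y = -3*(-279) = 837)
C = -204314362816/42801942193 (C = -517391*1/84781 + 671047*(1/504853) = -517391/84781 + 671047/504853 = -204314362816/42801942193 ≈ -4.7735)
(y + (-9*0 + 13))² - √(-262025 + C) = (837 + (-9*0 + 13))² - √(-262025 - 204314362816/42801942193) = (837 + (0 + 13))² - √(-11215383217483641/42801942193) = (837 + 13)² - I*√480040184147077149005164713/42801942193 = 850² - I*√480040184147077149005164713/42801942193 = 722500 - I*√480040184147077149005164713/42801942193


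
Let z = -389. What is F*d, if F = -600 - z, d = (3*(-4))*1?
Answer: 2532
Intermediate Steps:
d = -12 (d = -12*1 = -12)
F = -211 (F = -600 - 1*(-389) = -600 + 389 = -211)
F*d = -211*(-12) = 2532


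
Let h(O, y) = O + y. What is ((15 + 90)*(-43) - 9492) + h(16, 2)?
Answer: -13989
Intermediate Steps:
((15 + 90)*(-43) - 9492) + h(16, 2) = ((15 + 90)*(-43) - 9492) + (16 + 2) = (105*(-43) - 9492) + 18 = (-4515 - 9492) + 18 = -14007 + 18 = -13989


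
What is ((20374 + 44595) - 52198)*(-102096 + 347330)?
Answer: 3131883414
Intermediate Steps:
((20374 + 44595) - 52198)*(-102096 + 347330) = (64969 - 52198)*245234 = 12771*245234 = 3131883414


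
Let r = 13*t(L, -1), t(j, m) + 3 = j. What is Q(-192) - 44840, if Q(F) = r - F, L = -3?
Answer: -44726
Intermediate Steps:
t(j, m) = -3 + j
r = -78 (r = 13*(-3 - 3) = 13*(-6) = -78)
Q(F) = -78 - F
Q(-192) - 44840 = (-78 - 1*(-192)) - 44840 = (-78 + 192) - 44840 = 114 - 44840 = -44726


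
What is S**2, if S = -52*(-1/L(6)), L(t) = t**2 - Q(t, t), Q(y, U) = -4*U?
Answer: 169/225 ≈ 0.75111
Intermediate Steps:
L(t) = t**2 + 4*t (L(t) = t**2 - (-4)*t = t**2 + 4*t)
S = 13/15 (S = -52*(-1/(6*(4 + 6))) = -52/(((6*10)*1)*(-1)) = -52/((60*1)*(-1)) = -52/(60*(-1)) = -52/(-60) = -52*(-1/60) = 13/15 ≈ 0.86667)
S**2 = (13/15)**2 = 169/225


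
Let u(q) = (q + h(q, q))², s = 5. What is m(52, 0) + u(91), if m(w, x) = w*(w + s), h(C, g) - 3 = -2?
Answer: 11428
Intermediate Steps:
h(C, g) = 1 (h(C, g) = 3 - 2 = 1)
u(q) = (1 + q)² (u(q) = (q + 1)² = (1 + q)²)
m(w, x) = w*(5 + w) (m(w, x) = w*(w + 5) = w*(5 + w))
m(52, 0) + u(91) = 52*(5 + 52) + (1 + 91)² = 52*57 + 92² = 2964 + 8464 = 11428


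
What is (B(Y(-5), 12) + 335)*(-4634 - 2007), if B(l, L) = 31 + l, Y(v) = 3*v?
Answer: -2330991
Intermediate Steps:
(B(Y(-5), 12) + 335)*(-4634 - 2007) = ((31 + 3*(-5)) + 335)*(-4634 - 2007) = ((31 - 15) + 335)*(-6641) = (16 + 335)*(-6641) = 351*(-6641) = -2330991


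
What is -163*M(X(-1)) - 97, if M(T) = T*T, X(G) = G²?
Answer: -260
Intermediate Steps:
M(T) = T²
-163*M(X(-1)) - 97 = -163*((-1)²)² - 97 = -163*1² - 97 = -163*1 - 97 = -163 - 97 = -260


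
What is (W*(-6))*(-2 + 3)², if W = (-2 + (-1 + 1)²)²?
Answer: -24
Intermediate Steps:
W = 4 (W = (-2 + 0²)² = (-2 + 0)² = (-2)² = 4)
(W*(-6))*(-2 + 3)² = (4*(-6))*(-2 + 3)² = -24*1² = -24*1 = -24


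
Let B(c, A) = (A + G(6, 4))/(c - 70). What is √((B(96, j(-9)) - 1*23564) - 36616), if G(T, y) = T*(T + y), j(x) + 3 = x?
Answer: 6*I*√282503/13 ≈ 245.31*I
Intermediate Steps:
j(x) = -3 + x
B(c, A) = (60 + A)/(-70 + c) (B(c, A) = (A + 6*(6 + 4))/(c - 70) = (A + 6*10)/(-70 + c) = (A + 60)/(-70 + c) = (60 + A)/(-70 + c))
√((B(96, j(-9)) - 1*23564) - 36616) = √(((60 + (-3 - 9))/(-70 + 96) - 1*23564) - 36616) = √(((60 - 12)/26 - 23564) - 36616) = √(((1/26)*48 - 23564) - 36616) = √((24/13 - 23564) - 36616) = √(-306308/13 - 36616) = √(-782316/13) = 6*I*√282503/13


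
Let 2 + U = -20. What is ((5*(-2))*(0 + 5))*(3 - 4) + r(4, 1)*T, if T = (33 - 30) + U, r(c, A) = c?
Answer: -26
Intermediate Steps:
U = -22 (U = -2 - 20 = -22)
T = -19 (T = (33 - 30) - 22 = 3 - 22 = -19)
((5*(-2))*(0 + 5))*(3 - 4) + r(4, 1)*T = ((5*(-2))*(0 + 5))*(3 - 4) + 4*(-19) = -10*5*(-1) - 76 = -50*(-1) - 76 = 50 - 76 = -26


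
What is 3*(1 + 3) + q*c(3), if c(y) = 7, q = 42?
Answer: 306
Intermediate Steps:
3*(1 + 3) + q*c(3) = 3*(1 + 3) + 42*7 = 3*4 + 294 = 12 + 294 = 306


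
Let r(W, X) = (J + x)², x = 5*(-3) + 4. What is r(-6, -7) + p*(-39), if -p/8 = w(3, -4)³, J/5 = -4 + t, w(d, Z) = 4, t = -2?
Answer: 21649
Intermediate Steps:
x = -11 (x = -15 + 4 = -11)
J = -30 (J = 5*(-4 - 2) = 5*(-6) = -30)
p = -512 (p = -8*4³ = -8*64 = -512)
r(W, X) = 1681 (r(W, X) = (-30 - 11)² = (-41)² = 1681)
r(-6, -7) + p*(-39) = 1681 - 512*(-39) = 1681 + 19968 = 21649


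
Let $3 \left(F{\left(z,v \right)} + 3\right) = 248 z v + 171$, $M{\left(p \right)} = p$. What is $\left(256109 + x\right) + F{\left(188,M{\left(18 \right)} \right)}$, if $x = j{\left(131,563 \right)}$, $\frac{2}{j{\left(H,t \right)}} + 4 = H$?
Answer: $\frac{68060191}{127} \approx 5.3591 \cdot 10^{5}$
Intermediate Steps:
$j{\left(H,t \right)} = \frac{2}{-4 + H}$
$x = \frac{2}{127}$ ($x = \frac{2}{-4 + 131} = \frac{2}{127} \approx 0.015748$)
$F{\left(z,v \right)} = 54 + \frac{248 v z}{3}$ ($F{\left(z,v \right)} = -3 + \frac{248 z v + 171}{3} = -3 + \frac{248 v z + 171}{3} = -3 + \frac{171 + 248 v z}{3} = -3 + \left(57 + \frac{248 v z}{3}\right) = 54 + \frac{248 v z}{3}$)
$\left(256109 + x\right) + F{\left(188,M{\left(18 \right)} \right)} = \left(256109 + \frac{2}{127}\right) + \left(54 + \frac{248}{3} \cdot 18 \cdot 188\right) = \frac{32525845}{127} + \left(54 + 279744\right) = \frac{32525845}{127} + 279798 = \frac{68060191}{127}$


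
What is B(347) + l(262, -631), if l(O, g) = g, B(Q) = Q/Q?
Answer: -630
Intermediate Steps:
B(Q) = 1
B(347) + l(262, -631) = 1 - 631 = -630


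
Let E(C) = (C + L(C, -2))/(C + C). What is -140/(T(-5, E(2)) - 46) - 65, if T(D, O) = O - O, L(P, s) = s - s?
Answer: -1425/23 ≈ -61.957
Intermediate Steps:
L(P, s) = 0
E(C) = 1/2 (E(C) = (C + 0)/(C + C) = C/((2*C)) = C*(1/(2*C)) = 1/2)
T(D, O) = 0
-140/(T(-5, E(2)) - 46) - 65 = -140/(0 - 46) - 65 = -140/(-46) - 65 = -140*(-1/46) - 65 = 70/23 - 65 = -1425/23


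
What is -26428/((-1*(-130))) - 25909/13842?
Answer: -184592273/899730 ≈ -205.16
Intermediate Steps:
-26428/((-1*(-130))) - 25909/13842 = -26428/130 - 25909*1/13842 = -26428*1/130 - 25909/13842 = -13214/65 - 25909/13842 = -184592273/899730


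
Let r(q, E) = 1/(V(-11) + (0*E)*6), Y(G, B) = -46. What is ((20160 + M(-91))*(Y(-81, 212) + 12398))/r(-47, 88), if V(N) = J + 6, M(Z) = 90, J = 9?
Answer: 3751920000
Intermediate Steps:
V(N) = 15 (V(N) = 9 + 6 = 15)
r(q, E) = 1/15 (r(q, E) = 1/(15 + (0*E)*6) = 1/(15 + 0*6) = 1/(15 + 0) = 1/15)
((20160 + M(-91))*(Y(-81, 212) + 12398))/r(-47, 88) = ((20160 + 90)*(-46 + 12398))/(1/15) = (20250*12352)*15 = 250128000*15 = 3751920000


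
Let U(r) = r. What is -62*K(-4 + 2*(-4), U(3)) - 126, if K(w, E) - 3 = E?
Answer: -498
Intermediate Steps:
K(w, E) = 3 + E
-62*K(-4 + 2*(-4), U(3)) - 126 = -62*(3 + 3) - 126 = -62*6 - 126 = -372 - 126 = -498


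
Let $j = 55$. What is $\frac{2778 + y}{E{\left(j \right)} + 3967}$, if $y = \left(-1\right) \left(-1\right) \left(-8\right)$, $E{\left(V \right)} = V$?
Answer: $\frac{1385}{2011} \approx 0.68871$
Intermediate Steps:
$y = -8$ ($y = 1 \left(-8\right) = -8$)
$\frac{2778 + y}{E{\left(j \right)} + 3967} = \frac{2778 - 8}{55 + 3967} = \frac{2770}{4022} = 2770 \cdot \frac{1}{4022} = \frac{1385}{2011}$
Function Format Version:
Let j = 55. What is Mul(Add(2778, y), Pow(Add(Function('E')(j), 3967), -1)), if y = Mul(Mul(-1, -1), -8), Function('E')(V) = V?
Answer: Rational(1385, 2011) ≈ 0.68871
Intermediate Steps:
y = -8 (y = Mul(1, -8) = -8)
Mul(Add(2778, y), Pow(Add(Function('E')(j), 3967), -1)) = Mul(Add(2778, -8), Pow(Add(55, 3967), -1)) = Mul(2770, Pow(4022, -1)) = Mul(2770, Rational(1, 4022)) = Rational(1385, 2011)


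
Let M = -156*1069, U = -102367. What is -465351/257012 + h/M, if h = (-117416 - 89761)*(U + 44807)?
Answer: -255414457660967/3571695764 ≈ -71511.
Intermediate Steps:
h = 11925108120 (h = (-117416 - 89761)*(-102367 + 44807) = -207177*(-57560) = 11925108120)
M = -166764
-465351/257012 + h/M = -465351/257012 + 11925108120/(-166764) = -465351*1/257012 + 11925108120*(-1/166764) = -465351/257012 - 993759010/13897 = -255414457660967/3571695764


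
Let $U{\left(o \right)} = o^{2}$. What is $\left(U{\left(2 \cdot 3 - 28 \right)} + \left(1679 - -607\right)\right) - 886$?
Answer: $1884$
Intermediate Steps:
$\left(U{\left(2 \cdot 3 - 28 \right)} + \left(1679 - -607\right)\right) - 886 = \left(\left(2 \cdot 3 - 28\right)^{2} + \left(1679 - -607\right)\right) - 886 = \left(\left(6 - 28\right)^{2} + \left(1679 + 607\right)\right) - 886 = \left(\left(-22\right)^{2} + 2286\right) - 886 = \left(484 + 2286\right) - 886 = 2770 - 886 = 1884$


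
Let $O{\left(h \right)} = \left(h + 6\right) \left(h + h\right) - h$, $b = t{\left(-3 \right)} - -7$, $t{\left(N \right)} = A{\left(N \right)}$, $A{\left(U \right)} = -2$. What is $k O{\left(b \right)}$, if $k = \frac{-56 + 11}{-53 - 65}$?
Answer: $\frac{4725}{118} \approx 40.042$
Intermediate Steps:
$t{\left(N \right)} = -2$
$b = 5$ ($b = -2 - -7 = -2 + 7 = 5$)
$O{\left(h \right)} = - h + 2 h \left(6 + h\right)$ ($O{\left(h \right)} = \left(6 + h\right) 2 h - h = 2 h \left(6 + h\right) - h = - h + 2 h \left(6 + h\right)$)
$k = \frac{45}{118}$ ($k = - \frac{45}{-118} = \left(-45\right) \left(- \frac{1}{118}\right) = \frac{45}{118} \approx 0.38136$)
$k O{\left(b \right)} = \frac{45 \cdot 5 \left(11 + 2 \cdot 5\right)}{118} = \frac{45 \cdot 5 \left(11 + 10\right)}{118} = \frac{45 \cdot 5 \cdot 21}{118} = \frac{45}{118} \cdot 105 = \frac{4725}{118}$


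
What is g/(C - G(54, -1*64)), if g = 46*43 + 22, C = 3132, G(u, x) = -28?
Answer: 50/79 ≈ 0.63291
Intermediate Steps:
g = 2000 (g = 1978 + 22 = 2000)
g/(C - G(54, -1*64)) = 2000/(3132 - 1*(-28)) = 2000/(3132 + 28) = 2000/3160 = 2000*(1/3160) = 50/79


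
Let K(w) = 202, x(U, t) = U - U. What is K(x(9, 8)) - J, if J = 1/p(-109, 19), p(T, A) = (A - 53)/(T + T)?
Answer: 3325/17 ≈ 195.59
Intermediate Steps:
x(U, t) = 0
p(T, A) = (-53 + A)/(2*T) (p(T, A) = (-53 + A)/((2*T)) = (-53 + A)*(1/(2*T)) = (-53 + A)/(2*T))
J = 109/17 (J = 1/((½)*(-53 + 19)/(-109)) = 1/((½)*(-1/109)*(-34)) = 1/(17/109) = 109/17 ≈ 6.4118)
K(x(9, 8)) - J = 202 - 1*109/17 = 202 - 109/17 = 3325/17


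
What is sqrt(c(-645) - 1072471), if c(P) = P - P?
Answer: I*sqrt(1072471) ≈ 1035.6*I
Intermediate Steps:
c(P) = 0
sqrt(c(-645) - 1072471) = sqrt(0 - 1072471) = sqrt(-1072471) = I*sqrt(1072471)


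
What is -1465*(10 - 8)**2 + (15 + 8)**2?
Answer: -5331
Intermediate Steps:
-1465*(10 - 8)**2 + (15 + 8)**2 = -1465*2**2 + 23**2 = -1465*4 + 529 = -5860 + 529 = -5331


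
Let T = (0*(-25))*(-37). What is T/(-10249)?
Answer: 0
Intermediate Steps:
T = 0 (T = 0*(-37) = 0)
T/(-10249) = 0/(-10249) = 0*(-1/10249) = 0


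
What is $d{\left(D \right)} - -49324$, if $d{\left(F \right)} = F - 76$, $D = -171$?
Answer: $49077$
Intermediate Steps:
$d{\left(F \right)} = -76 + F$
$d{\left(D \right)} - -49324 = \left(-76 - 171\right) - -49324 = -247 + 49324 = 49077$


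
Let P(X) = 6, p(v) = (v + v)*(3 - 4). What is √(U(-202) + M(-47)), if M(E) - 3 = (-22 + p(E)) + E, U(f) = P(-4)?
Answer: √34 ≈ 5.8309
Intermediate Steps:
p(v) = -2*v (p(v) = (2*v)*(-1) = -2*v)
U(f) = 6
M(E) = -19 - E (M(E) = 3 + ((-22 - 2*E) + E) = 3 + (-22 - E) = -19 - E)
√(U(-202) + M(-47)) = √(6 + (-19 - 1*(-47))) = √(6 + (-19 + 47)) = √(6 + 28) = √34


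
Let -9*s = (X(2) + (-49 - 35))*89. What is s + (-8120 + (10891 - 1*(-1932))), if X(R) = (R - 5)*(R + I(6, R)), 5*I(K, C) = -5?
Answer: 16690/3 ≈ 5563.3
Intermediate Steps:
I(K, C) = -1 (I(K, C) = (1/5)*(-5) = -1)
X(R) = (-1 + R)*(-5 + R) (X(R) = (R - 5)*(R - 1) = (-5 + R)*(-1 + R) = (-1 + R)*(-5 + R))
s = 2581/3 (s = -((5 + 2**2 - 6*2) + (-49 - 35))*89/9 = -((5 + 4 - 12) - 84)*89/9 = -(-3 - 84)*89/9 = -(-29)*89/3 = -1/9*(-7743) = 2581/3 ≈ 860.33)
s + (-8120 + (10891 - 1*(-1932))) = 2581/3 + (-8120 + (10891 - 1*(-1932))) = 2581/3 + (-8120 + (10891 + 1932)) = 2581/3 + (-8120 + 12823) = 2581/3 + 4703 = 16690/3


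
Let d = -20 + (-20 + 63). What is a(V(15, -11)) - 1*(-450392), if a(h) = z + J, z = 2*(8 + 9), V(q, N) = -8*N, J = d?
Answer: 450449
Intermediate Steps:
d = 23 (d = -20 + 43 = 23)
J = 23
z = 34 (z = 2*17 = 34)
a(h) = 57 (a(h) = 34 + 23 = 57)
a(V(15, -11)) - 1*(-450392) = 57 - 1*(-450392) = 57 + 450392 = 450449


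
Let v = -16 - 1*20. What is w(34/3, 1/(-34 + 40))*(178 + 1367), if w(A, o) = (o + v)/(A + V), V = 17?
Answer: -66435/34 ≈ -1954.0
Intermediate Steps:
v = -36 (v = -16 - 20 = -36)
w(A, o) = (-36 + o)/(17 + A) (w(A, o) = (o - 36)/(A + 17) = (-36 + o)/(17 + A))
w(34/3, 1/(-34 + 40))*(178 + 1367) = ((-36 + 1/(-34 + 40))/(17 + 34/3))*(178 + 1367) = ((-36 + 1/6)/(17 + 34*(⅓)))*1545 = ((-36 + ⅙)/(17 + 34/3))*1545 = (-215/6/(85/3))*1545 = ((3/85)*(-215/6))*1545 = -43/34*1545 = -66435/34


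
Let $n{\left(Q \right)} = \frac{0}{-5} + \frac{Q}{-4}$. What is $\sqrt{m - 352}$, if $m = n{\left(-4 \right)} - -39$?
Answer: $2 i \sqrt{78} \approx 17.664 i$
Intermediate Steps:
$n{\left(Q \right)} = - \frac{Q}{4}$ ($n{\left(Q \right)} = 0 \left(- \frac{1}{5}\right) + Q \left(- \frac{1}{4}\right) = 0 - \frac{Q}{4} = - \frac{Q}{4}$)
$m = 40$ ($m = \left(- \frac{1}{4}\right) \left(-4\right) - -39 = 1 + 39 = 40$)
$\sqrt{m - 352} = \sqrt{40 - 352} = \sqrt{-312} = 2 i \sqrt{78}$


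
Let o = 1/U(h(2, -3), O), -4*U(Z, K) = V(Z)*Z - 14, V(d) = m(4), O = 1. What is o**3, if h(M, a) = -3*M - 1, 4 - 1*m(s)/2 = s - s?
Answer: 8/42875 ≈ 0.00018659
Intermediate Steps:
m(s) = 8 (m(s) = 8 - 2*(s - s) = 8 - 2*0 = 8 + 0 = 8)
V(d) = 8
h(M, a) = -1 - 3*M
U(Z, K) = 7/2 - 2*Z (U(Z, K) = -(8*Z - 14)/4 = -(-14 + 8*Z)/4 = 7/2 - 2*Z)
o = 2/35 (o = 1/(7/2 - 2*(-1 - 3*2)) = 1/(7/2 - 2*(-1 - 6)) = 1/(7/2 - 2*(-7)) = 1/(7/2 + 14) = 1/(35/2) = 2/35 ≈ 0.057143)
o**3 = (2/35)**3 = 8/42875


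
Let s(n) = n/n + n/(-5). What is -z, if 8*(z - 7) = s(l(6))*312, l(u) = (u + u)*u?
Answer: 2578/5 ≈ 515.60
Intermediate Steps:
l(u) = 2*u² (l(u) = (2*u)*u = 2*u²)
s(n) = 1 - n/5 (s(n) = 1 + n*(-⅕) = 1 - n/5)
z = -2578/5 (z = 7 + ((1 - 2*6²/5)*312)/8 = 7 + ((1 - 2*36/5)*312)/8 = 7 + ((1 - ⅕*72)*312)/8 = 7 + ((1 - 72/5)*312)/8 = 7 + (-67/5*312)/8 = 7 + (⅛)*(-20904/5) = 7 - 2613/5 = -2578/5 ≈ -515.60)
-z = -1*(-2578/5) = 2578/5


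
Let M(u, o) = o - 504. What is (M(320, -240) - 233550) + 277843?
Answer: 43549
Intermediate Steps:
M(u, o) = -504 + o
(M(320, -240) - 233550) + 277843 = ((-504 - 240) - 233550) + 277843 = (-744 - 233550) + 277843 = -234294 + 277843 = 43549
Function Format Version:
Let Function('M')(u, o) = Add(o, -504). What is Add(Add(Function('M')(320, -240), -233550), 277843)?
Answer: 43549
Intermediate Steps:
Function('M')(u, o) = Add(-504, o)
Add(Add(Function('M')(320, -240), -233550), 277843) = Add(Add(Add(-504, -240), -233550), 277843) = Add(Add(-744, -233550), 277843) = Add(-234294, 277843) = 43549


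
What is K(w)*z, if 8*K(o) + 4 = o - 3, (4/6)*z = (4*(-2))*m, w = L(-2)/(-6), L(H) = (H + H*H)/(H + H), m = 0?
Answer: 0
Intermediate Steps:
L(H) = (H + H²)/(2*H) (L(H) = (H + H²)/((2*H)) = (H + H²)*(1/(2*H)) = (H + H²)/(2*H))
w = 1/12 (w = (½ + (½)*(-2))/(-6) = (½ - 1)*(-⅙) = -½*(-⅙) = 1/12 ≈ 0.083333)
z = 0 (z = 3*((4*(-2))*0)/2 = 3*(-8*0)/2 = (3/2)*0 = 0)
K(o) = -7/8 + o/8 (K(o) = -½ + (o - 3)/8 = -½ + (-3 + o)/8 = -½ + (-3/8 + o/8) = -7/8 + o/8)
K(w)*z = (-7/8 + (⅛)*(1/12))*0 = (-7/8 + 1/96)*0 = -83/96*0 = 0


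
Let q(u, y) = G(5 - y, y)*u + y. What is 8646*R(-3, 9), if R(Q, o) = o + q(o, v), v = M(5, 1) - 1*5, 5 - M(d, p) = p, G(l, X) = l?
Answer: 536052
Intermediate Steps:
M(d, p) = 5 - p
v = -1 (v = (5 - 1*1) - 1*5 = (5 - 1) - 5 = 4 - 5 = -1)
q(u, y) = y + u*(5 - y) (q(u, y) = (5 - y)*u + y = u*(5 - y) + y = y + u*(5 - y))
R(Q, o) = -1 + 7*o (R(Q, o) = o + (-1 - o*(-5 - 1)) = o + (-1 - 1*o*(-6)) = o + (-1 + 6*o) = -1 + 7*o)
8646*R(-3, 9) = 8646*(-1 + 7*9) = 8646*(-1 + 63) = 8646*62 = 536052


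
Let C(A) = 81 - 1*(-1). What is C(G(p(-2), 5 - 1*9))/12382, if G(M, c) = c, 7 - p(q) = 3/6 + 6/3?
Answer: 1/151 ≈ 0.0066225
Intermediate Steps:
p(q) = 9/2 (p(q) = 7 - (3/6 + 6/3) = 7 - (3*(⅙) + 6*(⅓)) = 7 - (½ + 2) = 7 - 1*5/2 = 7 - 5/2 = 9/2)
C(A) = 82 (C(A) = 81 + 1 = 82)
C(G(p(-2), 5 - 1*9))/12382 = 82/12382 = 82*(1/12382) = 1/151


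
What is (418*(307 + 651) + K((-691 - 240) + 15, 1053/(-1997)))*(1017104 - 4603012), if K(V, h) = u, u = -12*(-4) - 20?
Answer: -1436055748576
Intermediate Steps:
u = 28 (u = 48 - 20 = 28)
K(V, h) = 28
(418*(307 + 651) + K((-691 - 240) + 15, 1053/(-1997)))*(1017104 - 4603012) = (418*(307 + 651) + 28)*(1017104 - 4603012) = (418*958 + 28)*(-3585908) = (400444 + 28)*(-3585908) = 400472*(-3585908) = -1436055748576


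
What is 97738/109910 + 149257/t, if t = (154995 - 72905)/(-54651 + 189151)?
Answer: 110322929116371/451125595 ≈ 2.4455e+5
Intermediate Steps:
t = 8209/13450 (t = 82090/134500 = 82090*(1/134500) = 8209/13450 ≈ 0.61033)
97738/109910 + 149257/t = 97738/109910 + 149257/(8209/13450) = 97738*(1/109910) + 149257*(13450/8209) = 48869/54955 + 2007506650/8209 = 110322929116371/451125595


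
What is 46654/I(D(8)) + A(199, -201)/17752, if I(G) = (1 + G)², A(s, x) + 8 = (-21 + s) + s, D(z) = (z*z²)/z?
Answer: 829760833/75002200 ≈ 11.063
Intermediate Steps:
D(z) = z² (D(z) = z³/z = z²)
A(s, x) = -29 + 2*s (A(s, x) = -8 + ((-21 + s) + s) = -8 + (-21 + 2*s) = -29 + 2*s)
46654/I(D(8)) + A(199, -201)/17752 = 46654/((1 + 8²)²) + (-29 + 2*199)/17752 = 46654/((1 + 64)²) + (-29 + 398)*(1/17752) = 46654/(65²) + 369*(1/17752) = 46654/4225 + 369/17752 = 829760833/75002200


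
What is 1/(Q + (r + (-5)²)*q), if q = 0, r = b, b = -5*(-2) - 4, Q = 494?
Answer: 1/494 ≈ 0.0020243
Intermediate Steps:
b = 6 (b = 10 - 4 = 6)
r = 6
1/(Q + (r + (-5)²)*q) = 1/(494 + (6 + (-5)²)*0) = 1/(494 + (6 + 25)*0) = 1/(494 + 31*0) = 1/(494 + 0) = 1/494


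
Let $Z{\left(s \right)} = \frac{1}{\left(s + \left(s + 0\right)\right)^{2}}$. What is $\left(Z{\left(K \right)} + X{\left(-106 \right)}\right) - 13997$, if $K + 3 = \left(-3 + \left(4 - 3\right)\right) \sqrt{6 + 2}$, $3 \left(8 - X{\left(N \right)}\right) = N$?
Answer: $- \frac{88577753}{6348} - \frac{6 \sqrt{2}}{529} \approx -13954.0$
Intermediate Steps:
$X{\left(N \right)} = 8 - \frac{N}{3}$
$K = -3 - 4 \sqrt{2}$ ($K = -3 + \left(-3 + \left(4 - 3\right)\right) \sqrt{6 + 2} = -3 + \left(-3 + 1\right) \sqrt{8} = -3 - 2 \cdot 2 \sqrt{2} = -3 - 4 \sqrt{2} \approx -8.6569$)
$Z{\left(s \right)} = \frac{1}{4 s^{2}}$ ($Z{\left(s \right)} = \frac{1}{\left(s + s\right)^{2}} = \frac{1}{\left(2 s\right)^{2}} = \frac{1}{4 s^{2}}$)
$\left(Z{\left(K \right)} + X{\left(-106 \right)}\right) - 13997 = \left(\frac{1}{4 \left(-3 - 4 \sqrt{2}\right)^{2}} + \left(8 - - \frac{106}{3}\right)\right) - 13997 = \left(\frac{1}{4 \left(-3 - 4 \sqrt{2}\right)^{2}} + \left(8 + \frac{106}{3}\right)\right) - 13997 = \left(\frac{1}{4 \left(-3 - 4 \sqrt{2}\right)^{2}} + \frac{130}{3}\right) - 13997 = \left(\frac{130}{3} + \frac{1}{4 \left(-3 - 4 \sqrt{2}\right)^{2}}\right) - 13997 = - \frac{41861}{3} + \frac{1}{4 \left(-3 - 4 \sqrt{2}\right)^{2}}$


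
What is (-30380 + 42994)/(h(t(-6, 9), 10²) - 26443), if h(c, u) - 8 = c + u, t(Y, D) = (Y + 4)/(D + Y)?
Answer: -37842/79007 ≈ -0.47897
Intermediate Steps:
t(Y, D) = (4 + Y)/(D + Y)
h(c, u) = 8 + c + u (h(c, u) = 8 + (c + u) = 8 + c + u)
(-30380 + 42994)/(h(t(-6, 9), 10²) - 26443) = (-30380 + 42994)/((8 + (4 - 6)/(9 - 6) + 10²) - 26443) = 12614/((8 - 2/3 + 100) - 26443) = 12614/((8 + (⅓)*(-2) + 100) - 26443) = 12614/((8 - ⅔ + 100) - 26443) = 12614/(322/3 - 26443) = 12614/(-79007/3) = 12614*(-3/79007) = -37842/79007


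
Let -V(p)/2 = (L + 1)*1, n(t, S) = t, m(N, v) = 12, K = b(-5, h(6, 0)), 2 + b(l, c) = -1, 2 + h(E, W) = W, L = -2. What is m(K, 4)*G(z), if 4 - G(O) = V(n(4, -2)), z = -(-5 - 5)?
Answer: 24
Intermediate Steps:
h(E, W) = -2 + W
b(l, c) = -3 (b(l, c) = -2 - 1 = -3)
K = -3
z = 10 (z = -1*(-10) = 10)
V(p) = 2 (V(p) = -2*(-2 + 1) = -(-2) = -2*(-1) = 2)
G(O) = 2 (G(O) = 4 - 1*2 = 4 - 2 = 2)
m(K, 4)*G(z) = 12*2 = 24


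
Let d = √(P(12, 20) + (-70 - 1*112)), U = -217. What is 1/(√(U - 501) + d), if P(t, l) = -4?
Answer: -I/(√186 + √718) ≈ -0.024732*I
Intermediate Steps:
d = I*√186 (d = √(-4 + (-70 - 1*112)) = √(-4 + (-70 - 112)) = √(-4 - 182) = √(-186) = I*√186 ≈ 13.638*I)
1/(√(U - 501) + d) = 1/(√(-217 - 501) + I*√186) = 1/(√(-718) + I*√186) = 1/(I*√718 + I*√186) = 1/(I*√186 + I*√718)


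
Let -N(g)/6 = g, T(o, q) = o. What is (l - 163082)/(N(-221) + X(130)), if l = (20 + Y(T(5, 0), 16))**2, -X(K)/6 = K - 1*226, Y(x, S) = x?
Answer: -162457/1902 ≈ -85.414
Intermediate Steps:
X(K) = 1356 - 6*K (X(K) = -6*(K - 1*226) = -6*(K - 226) = -6*(-226 + K) = 1356 - 6*K)
N(g) = -6*g
l = 625 (l = (20 + 5)**2 = 25**2 = 625)
(l - 163082)/(N(-221) + X(130)) = (625 - 163082)/(-6*(-221) + (1356 - 6*130)) = -162457/(1326 + (1356 - 780)) = -162457/(1326 + 576) = -162457/1902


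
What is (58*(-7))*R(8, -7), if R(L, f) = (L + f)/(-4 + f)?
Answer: 406/11 ≈ 36.909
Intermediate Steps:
R(L, f) = (L + f)/(-4 + f)
(58*(-7))*R(8, -7) = (58*(-7))*((8 - 7)/(-4 - 7)) = -406/(-11) = -(-406)/11 = -406*(-1/11) = 406/11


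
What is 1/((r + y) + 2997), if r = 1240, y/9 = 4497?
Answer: 1/44710 ≈ 2.2366e-5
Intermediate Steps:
y = 40473 (y = 9*4497 = 40473)
1/((r + y) + 2997) = 1/((1240 + 40473) + 2997) = 1/(41713 + 2997) = 1/44710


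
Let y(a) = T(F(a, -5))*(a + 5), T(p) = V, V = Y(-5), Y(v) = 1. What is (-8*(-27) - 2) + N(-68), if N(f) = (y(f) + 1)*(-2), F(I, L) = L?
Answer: 338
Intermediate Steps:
V = 1
T(p) = 1
y(a) = 5 + a (y(a) = 1*(a + 5) = 1*(5 + a) = 5 + a)
N(f) = -12 - 2*f (N(f) = ((5 + f) + 1)*(-2) = (6 + f)*(-2) = -12 - 2*f)
(-8*(-27) - 2) + N(-68) = (-8*(-27) - 2) + (-12 - 2*(-68)) = (216 - 2) + (-12 + 136) = 214 + 124 = 338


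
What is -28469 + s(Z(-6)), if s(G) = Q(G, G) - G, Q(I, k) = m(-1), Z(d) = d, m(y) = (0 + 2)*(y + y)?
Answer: -28467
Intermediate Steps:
m(y) = 4*y (m(y) = 2*(2*y) = 4*y)
Q(I, k) = -4 (Q(I, k) = 4*(-1) = -4)
s(G) = -4 - G
-28469 + s(Z(-6)) = -28469 + (-4 - 1*(-6)) = -28469 + (-4 + 6) = -28469 + 2 = -28467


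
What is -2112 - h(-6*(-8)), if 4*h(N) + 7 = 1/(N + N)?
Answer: -810337/384 ≈ -2110.3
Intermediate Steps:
h(N) = -7/4 + 1/(8*N) (h(N) = -7/4 + 1/(4*(N + N)) = -7/4 + 1/(4*((2*N))) = -7/4 + (1/(2*N))/4 = -7/4 + 1/(8*N))
-2112 - h(-6*(-8)) = -2112 - (1 - (-84)*(-8))/(8*((-6*(-8)))) = -2112 - (1 - 14*48)/(8*48) = -2112 - (1 - 672)/(8*48) = -2112 - (-671)/(8*48) = -2112 - 1*(-671/384) = -2112 + 671/384 = -810337/384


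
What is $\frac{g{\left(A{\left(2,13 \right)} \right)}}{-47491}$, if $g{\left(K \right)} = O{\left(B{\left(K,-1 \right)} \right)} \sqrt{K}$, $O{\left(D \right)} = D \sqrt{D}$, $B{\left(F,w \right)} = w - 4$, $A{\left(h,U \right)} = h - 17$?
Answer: $- \frac{25 \sqrt{3}}{47491} \approx -0.00091178$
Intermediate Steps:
$A{\left(h,U \right)} = -17 + h$
$B{\left(F,w \right)} = -4 + w$
$O{\left(D \right)} = D^{\frac{3}{2}}$
$g{\left(K \right)} = - 5 i \sqrt{5} \sqrt{K}$ ($g{\left(K \right)} = \left(-4 - 1\right)^{\frac{3}{2}} \sqrt{K} = \left(-5\right)^{\frac{3}{2}} \sqrt{K} = - 5 i \sqrt{5} \sqrt{K}$)
$\frac{g{\left(A{\left(2,13 \right)} \right)}}{-47491} = \frac{\left(-5\right) i \sqrt{5} \sqrt{-17 + 2}}{-47491} = - 5 i \sqrt{5} \sqrt{-15} \left(- \frac{1}{47491}\right) = - 5 i \sqrt{5} i \sqrt{15} \left(- \frac{1}{47491}\right) = 25 \sqrt{3} \left(- \frac{1}{47491}\right) = - \frac{25 \sqrt{3}}{47491}$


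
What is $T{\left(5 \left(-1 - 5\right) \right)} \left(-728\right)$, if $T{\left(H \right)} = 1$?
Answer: $-728$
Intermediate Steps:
$T{\left(5 \left(-1 - 5\right) \right)} \left(-728\right) = 1 \left(-728\right) = -728$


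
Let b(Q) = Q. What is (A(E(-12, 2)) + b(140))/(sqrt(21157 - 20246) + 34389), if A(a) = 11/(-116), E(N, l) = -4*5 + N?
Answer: 558099081/137181879560 - 16229*sqrt(911)/137181879560 ≈ 0.0040647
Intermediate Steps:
E(N, l) = -20 + N
A(a) = -11/116 (A(a) = 11*(-1/116) = -11/116)
(A(E(-12, 2)) + b(140))/(sqrt(21157 - 20246) + 34389) = (-11/116 + 140)/(sqrt(21157 - 20246) + 34389) = 16229/(116*(sqrt(911) + 34389)) = 16229/(116*(34389 + sqrt(911)))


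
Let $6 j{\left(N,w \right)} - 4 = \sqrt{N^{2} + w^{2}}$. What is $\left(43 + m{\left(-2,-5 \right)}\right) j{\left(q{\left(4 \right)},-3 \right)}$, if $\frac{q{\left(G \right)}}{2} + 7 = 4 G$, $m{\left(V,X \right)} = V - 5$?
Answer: $24 + 18 \sqrt{37} \approx 133.49$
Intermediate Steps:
$m{\left(V,X \right)} = -5 + V$
$q{\left(G \right)} = -14 + 8 G$ ($q{\left(G \right)} = -14 + 2 \cdot 4 G = -14 + 8 G$)
$j{\left(N,w \right)} = \frac{2}{3} + \frac{\sqrt{N^{2} + w^{2}}}{6}$
$\left(43 + m{\left(-2,-5 \right)}\right) j{\left(q{\left(4 \right)},-3 \right)} = \left(43 - 7\right) \left(\frac{2}{3} + \frac{\sqrt{\left(-14 + 8 \cdot 4\right)^{2} + \left(-3\right)^{2}}}{6}\right) = \left(43 - 7\right) \left(\frac{2}{3} + \frac{\sqrt{\left(-14 + 32\right)^{2} + 9}}{6}\right) = 36 \left(\frac{2}{3} + \frac{\sqrt{18^{2} + 9}}{6}\right) = 36 \left(\frac{2}{3} + \frac{\sqrt{324 + 9}}{6}\right) = 36 \left(\frac{2}{3} + \frac{\sqrt{333}}{6}\right) = 36 \left(\frac{2}{3} + \frac{3 \sqrt{37}}{6}\right) = 36 \left(\frac{2}{3} + \frac{\sqrt{37}}{2}\right) = 24 + 18 \sqrt{37}$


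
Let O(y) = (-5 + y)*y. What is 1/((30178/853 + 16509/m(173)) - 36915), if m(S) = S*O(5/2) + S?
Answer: -1032983/38114798123 ≈ -2.7102e-5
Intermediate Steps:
O(y) = y*(-5 + y)
m(S) = -21*S/4 (m(S) = S*((5/2)*(-5 + 5/2)) + S = S*((5*(½))*(-5 + 5*(½))) + S = S*(5*(-5 + 5/2)/2) + S = S*((5/2)*(-5/2)) + S = S*(-25/4) + S = -25*S/4 + S = -21*S/4)
1/((30178/853 + 16509/m(173)) - 36915) = 1/((30178/853 + 16509/((-21/4*173))) - 36915) = 1/((30178*(1/853) + 16509/(-3633/4)) - 36915) = 1/((30178/853 + 16509*(-4/3633)) - 36915) = 1/((30178/853 - 22012/1211) - 36915) = 1/(17769322/1032983 - 36915) = 1/(-38114798123/1032983) = -1032983/38114798123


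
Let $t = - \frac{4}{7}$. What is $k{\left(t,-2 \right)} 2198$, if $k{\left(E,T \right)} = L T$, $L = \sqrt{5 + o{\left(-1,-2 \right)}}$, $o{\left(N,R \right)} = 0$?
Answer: $- 4396 \sqrt{5} \approx -9829.8$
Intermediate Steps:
$L = \sqrt{5}$ ($L = \sqrt{5 + 0} = \sqrt{5} \approx 2.2361$)
$t = - \frac{4}{7}$ ($t = \left(-4\right) \frac{1}{7} = - \frac{4}{7} \approx -0.57143$)
$k{\left(E,T \right)} = T \sqrt{5}$ ($k{\left(E,T \right)} = \sqrt{5} T = T \sqrt{5}$)
$k{\left(t,-2 \right)} 2198 = - 2 \sqrt{5} \cdot 2198 = - 4396 \sqrt{5}$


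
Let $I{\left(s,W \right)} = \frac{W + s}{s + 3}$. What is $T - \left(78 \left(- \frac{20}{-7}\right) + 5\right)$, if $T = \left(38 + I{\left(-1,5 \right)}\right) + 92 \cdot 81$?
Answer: $\frac{50849}{7} \approx 7264.1$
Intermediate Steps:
$I{\left(s,W \right)} = \frac{W + s}{3 + s}$
$T = 7492$ ($T = \left(38 + \frac{5 - 1}{3 - 1}\right) + 92 \cdot 81 = \left(38 + \frac{1}{2} \cdot 4\right) + 7452 = \left(38 + 2\right) + 7452 = 40 + 7452 = 7492$)
$T - \left(78 \left(- \frac{20}{-7}\right) + 5\right) = 7492 - \left(78 \left(- \frac{20}{-7}\right) + 5\right) = 7492 - \left(78 \left(\left(-20\right) \left(- \frac{1}{7}\right)\right) + 5\right) = 7492 - \left(78 \cdot \frac{20}{7} + 5\right) = 7492 - \left(\frac{1560}{7} + 5\right) = 7492 - \frac{1595}{7} = \frac{50849}{7}$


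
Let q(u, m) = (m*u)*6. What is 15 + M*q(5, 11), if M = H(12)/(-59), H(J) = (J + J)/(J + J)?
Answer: 555/59 ≈ 9.4068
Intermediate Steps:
q(u, m) = 6*m*u
H(J) = 1 (H(J) = (2*J)/((2*J)) = (2*J)*(1/(2*J)) = 1)
M = -1/59 (M = 1/(-59) = 1*(-1/59) = -1/59 ≈ -0.016949)
15 + M*q(5, 11) = 15 - 6*11*5/59 = 15 - 1/59*330 = 15 - 330/59 = 555/59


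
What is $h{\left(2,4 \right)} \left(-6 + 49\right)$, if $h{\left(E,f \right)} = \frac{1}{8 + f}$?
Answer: $\frac{43}{12} \approx 3.5833$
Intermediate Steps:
$h{\left(2,4 \right)} \left(-6 + 49\right) = \frac{-6 + 49}{8 + 4} = \frac{1}{12} \cdot 43 = \frac{43}{12}$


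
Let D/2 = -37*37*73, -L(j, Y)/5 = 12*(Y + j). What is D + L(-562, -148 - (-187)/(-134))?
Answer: -10531748/67 ≈ -1.5719e+5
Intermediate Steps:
L(j, Y) = -60*Y - 60*j (L(j, Y) = -60*(Y + j) = -5*(12*Y + 12*j) = -60*Y - 60*j)
D = -199874 (D = 2*(-37*37*73) = 2*(-1369*73) = 2*(-99937) = -199874)
D + L(-562, -148 - (-187)/(-134)) = -199874 + (-60*(-148 - (-187)/(-134)) - 60*(-562)) = -199874 + (-60*(-148 - (-187)*(-1)/134) + 33720) = -199874 + (-60*(-148 - 1*187/134) + 33720) = -199874 + (-60*(-148 - 187/134) + 33720) = -199874 + (-60*(-20019/134) + 33720) = -199874 + (600570/67 + 33720) = -199874 + 2859810/67 = -10531748/67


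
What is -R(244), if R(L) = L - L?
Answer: 0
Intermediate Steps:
R(L) = 0
-R(244) = -1*0 = 0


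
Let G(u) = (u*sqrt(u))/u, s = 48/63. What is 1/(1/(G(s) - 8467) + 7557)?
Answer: 1896166959219/14329333486870070 + sqrt(21)/21494000230305105 ≈ 0.00013233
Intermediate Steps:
s = 16/21 (s = 48*(1/63) = 16/21 ≈ 0.76190)
G(u) = sqrt(u) (G(u) = u**(3/2)/u = sqrt(u))
1/(1/(G(s) - 8467) + 7557) = 1/(1/(sqrt(16/21) - 8467) + 7557) = 1/(1/(4*sqrt(21)/21 - 8467) + 7557) = 1/(1/(-8467 + 4*sqrt(21)/21) + 7557) = 1/(7557 + 1/(-8467 + 4*sqrt(21)/21))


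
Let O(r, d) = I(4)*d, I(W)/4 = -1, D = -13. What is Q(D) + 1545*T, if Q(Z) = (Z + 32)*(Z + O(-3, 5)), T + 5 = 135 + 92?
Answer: 342363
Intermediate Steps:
I(W) = -4 (I(W) = 4*(-1) = -4)
T = 222 (T = -5 + (135 + 92) = -5 + 227 = 222)
O(r, d) = -4*d
Q(Z) = (-20 + Z)*(32 + Z) (Q(Z) = (Z + 32)*(Z - 4*5) = (32 + Z)*(Z - 20) = (32 + Z)*(-20 + Z) = (-20 + Z)*(32 + Z))
Q(D) + 1545*T = (-640 + (-13)² + 12*(-13)) + 1545*222 = (-640 + 169 - 156) + 342990 = -627 + 342990 = 342363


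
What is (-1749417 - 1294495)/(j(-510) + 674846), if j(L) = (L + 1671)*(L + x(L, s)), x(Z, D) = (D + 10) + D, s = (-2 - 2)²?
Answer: -1521956/65749 ≈ -23.148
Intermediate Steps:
s = 16 (s = (-4)² = 16)
x(Z, D) = 10 + 2*D (x(Z, D) = (10 + D) + D = 10 + 2*D)
j(L) = (42 + L)*(1671 + L) (j(L) = (L + 1671)*(L + (10 + 2*16)) = (1671 + L)*(L + (10 + 32)) = (1671 + L)*(L + 42) = (1671 + L)*(42 + L) = (42 + L)*(1671 + L))
(-1749417 - 1294495)/(j(-510) + 674846) = (-1749417 - 1294495)/((70182 + (-510)² + 1713*(-510)) + 674846) = -3043912/((70182 + 260100 - 873630) + 674846) = -3043912/(-543348 + 674846) = -3043912/131498 = -3043912*1/131498 = -1521956/65749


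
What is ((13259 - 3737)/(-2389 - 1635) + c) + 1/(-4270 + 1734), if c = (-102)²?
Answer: 13268406655/1275608 ≈ 10402.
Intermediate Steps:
c = 10404
((13259 - 3737)/(-2389 - 1635) + c) + 1/(-4270 + 1734) = ((13259 - 3737)/(-2389 - 1635) + 10404) + 1/(-4270 + 1734) = (9522/(-4024) + 10404) + 1/(-2536) = (9522*(-1/4024) + 10404) - 1/2536 = (-4761/2012 + 10404) - 1/2536 = 20928087/2012 - 1/2536 = 13268406655/1275608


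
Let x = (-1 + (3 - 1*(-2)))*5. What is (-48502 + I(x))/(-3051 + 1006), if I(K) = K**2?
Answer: 48102/2045 ≈ 23.522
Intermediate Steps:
x = 20 (x = (-1 + (3 + 2))*5 = (-1 + 5)*5 = 4*5 = 20)
(-48502 + I(x))/(-3051 + 1006) = (-48502 + 20**2)/(-3051 + 1006) = (-48502 + 400)/(-2045) = -48102*(-1/2045) = 48102/2045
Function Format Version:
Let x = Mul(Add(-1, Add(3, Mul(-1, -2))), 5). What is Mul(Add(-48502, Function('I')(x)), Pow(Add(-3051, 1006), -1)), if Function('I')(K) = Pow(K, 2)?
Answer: Rational(48102, 2045) ≈ 23.522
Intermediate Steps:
x = 20 (x = Mul(Add(-1, Add(3, 2)), 5) = Mul(Add(-1, 5), 5) = Mul(4, 5) = 20)
Mul(Add(-48502, Function('I')(x)), Pow(Add(-3051, 1006), -1)) = Mul(Add(-48502, Pow(20, 2)), Pow(Add(-3051, 1006), -1)) = Mul(Add(-48502, 400), Pow(-2045, -1)) = Mul(-48102, Rational(-1, 2045)) = Rational(48102, 2045)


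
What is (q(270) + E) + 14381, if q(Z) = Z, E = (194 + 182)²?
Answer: 156027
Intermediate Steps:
E = 141376 (E = 376² = 141376)
(q(270) + E) + 14381 = (270 + 141376) + 14381 = 141646 + 14381 = 156027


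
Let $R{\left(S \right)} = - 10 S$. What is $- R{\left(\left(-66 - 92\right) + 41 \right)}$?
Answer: $-1170$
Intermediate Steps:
$- R{\left(\left(-66 - 92\right) + 41 \right)} = - \left(-10\right) \left(\left(-66 - 92\right) + 41\right) = - \left(-10\right) \left(-158 + 41\right) = - \left(-10\right) \left(-117\right) = \left(-1\right) 1170 = -1170$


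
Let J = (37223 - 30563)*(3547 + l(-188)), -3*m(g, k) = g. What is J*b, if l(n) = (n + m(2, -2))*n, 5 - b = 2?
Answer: 779546340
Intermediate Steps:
b = 3 (b = 5 - 1*2 = 5 - 2 = 3)
m(g, k) = -g/3
l(n) = n*(-⅔ + n) (l(n) = (n - ⅓*2)*n = (n - ⅔)*n = (-⅔ + n)*n = n*(-⅔ + n))
J = 259848780 (J = (37223 - 30563)*(3547 + (⅓)*(-188)*(-2 + 3*(-188))) = 6660*(3547 + (⅓)*(-188)*(-2 - 564)) = 6660*(3547 + (⅓)*(-188)*(-566)) = 6660*(3547 + 106408/3) = 6660*(117049/3) = 259848780)
J*b = 259848780*3 = 779546340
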